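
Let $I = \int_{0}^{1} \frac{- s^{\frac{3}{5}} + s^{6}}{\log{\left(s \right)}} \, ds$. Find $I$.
$\log{\left(\frac{35}{8} \right)}$

Replace the exponent $6$ by a parameter $a$: let $I(a) = \int_{0}^{1} \frac{- s^{\frac{3}{5}} + s^{a}}{\log{\left(s \right)}} \, ds$.

Since $\dfrac{\partial}{\partial a}\,s^{a} = s^{a} \ln s$, the $\ln s$ in the denominator cancels and
$$\frac{dI}{da} = \int_{0}^{1} s^{a} \, ds = \left[\frac{s^{a+1}}{a+1}\right]_0^1 = \frac{1}{a + 1}.$$

Integrating with respect to $a$ gives $I(a) = \log{\left(\frac{5 a}{8} + \frac{5}{8} \right)} + C$.

At $a = \frac{3}{5}$ the integrand is identically $0$, so $I(\frac{3}{5}) = 0$. The closed form gives $0$, hence $C = 0$.

Setting $a = 6$:
$$I = \log{\left(\frac{35}{8} \right)}.$$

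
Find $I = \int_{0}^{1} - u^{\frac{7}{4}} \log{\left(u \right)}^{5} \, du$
$\frac{491520}{1771561}$

Start from the elementary integral
$$J(a) = \int_{0}^{1} - u^{a} \, du = - \frac{1}{a + 1}.$$

Differentiating under the integral sign brings down a factor of $\ln u$:
$$\frac{dJ}{da} = \int_{0}^{1} - u^{a} \log{\left(u \right)} \, du = \frac{1}{\left(a + 1\right)^{2}}.$$

Repeating $5$ times in total — each differentiation brings down another $\ln u$ — gives
$$\frac{d^{5}J}{da^{5}} = \int_{0}^{1} - u^{a} \log{\left(u \right)}^{5} \, du = \frac{120}{\left(a + 1\right)^{6}},$$
and the integrand here is exactly the target integrand, so $I = \frac{120}{\left(a + 1\right)^{6}}$.

Setting $a = \frac{7}{4}$:
$$I = \frac{491520}{1771561}.$$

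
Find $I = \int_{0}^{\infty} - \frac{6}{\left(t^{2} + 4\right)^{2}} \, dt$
$- \frac{3 \pi}{16}$

Begin with the known result
$$J(a) = \int_{0}^{\infty} - \frac{6}{a^{2} + t^{2}} \, dt = - \frac{3 \pi}{a}.$$

Differentiating under the integral sign with respect to $a$,
$$\frac{dJ}{da} = \int_{0}^{\infty} \frac{12 a}{\left(a^{2} + t^{2}\right)^{2}} \, dt = \frac{3 \pi}{a^{2}},$$
so $\int_{0}^{\infty} - \frac{6}{\left(a^{2} + t^{2}\right)^{2}} \, dt = - \frac{3 \pi}{2 a^{3}}$.

Setting $a = 2$:
$$I = - \frac{3 \pi}{16}.$$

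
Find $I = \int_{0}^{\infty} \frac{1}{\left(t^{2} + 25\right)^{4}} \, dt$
$\frac{\pi}{500000}$

Begin with the known result
$$J(a) = \int_{0}^{\infty} \frac{1}{a^{2} + t^{2}} \, dt = \frac{\pi}{2 a}.$$

Differentiating under the integral sign with respect to $a$,
$$\frac{dJ}{da} = \int_{0}^{\infty} - \frac{2 a}{\left(a^{2} + t^{2}\right)^{2}} \, dt = - \frac{\pi}{2 a^{2}},$$
so $\int_{0}^{\infty} \frac{1}{\left(a^{2} + t^{2}\right)^{2}} \, dt = \frac{\pi}{4 a^{3}}$.

Repeating — each differentiation of $1/(t^2+a^2)^j$ produces $-2ja/(t^2+a^2)^{j+1}$ — and dividing through by $-2ja$ at each step yields, after $3$ differentiations in total,
$$\int_{0}^{\infty} \frac{1}{\left(a^{2} + t^{2}\right)^{4}} \, dt = \frac{5 \pi}{32 a^{7}}.$$

Setting $a = 5$:
$$I = \frac{\pi}{500000}.$$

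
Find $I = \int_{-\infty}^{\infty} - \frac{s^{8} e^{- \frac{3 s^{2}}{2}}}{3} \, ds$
$- \frac{35 \sqrt{6} \sqrt{\pi}}{243}$

Start from the elementary integral
$$J(a) = \int_{-\infty}^{\infty} - \frac{e^{- a s^{2}}}{3} \, ds = - \frac{\sqrt{\pi}}{3 \sqrt{a}}.$$

Differentiating under the integral sign brings down a factor of $(-s^2)$:
$$\frac{dJ}{da} = \int_{-\infty}^{\infty} \frac{s^{2} e^{- a s^{2}}}{3} \, ds = \frac{\sqrt{\pi}}{6 a^{\frac{3}{2}}}.$$

Repeating $4$ times in total — each differentiation brings down another $(-s^2)$ — gives
$$\frac{d^{4}J}{da^{4}} = \int_{-\infty}^{\infty} - \frac{s^{8} e^{- a s^{2}}}{3} \, ds = - \frac{35 \sqrt{\pi}}{16 a^{\frac{9}{2}}},$$
and the integrand here is exactly the target integrand, so $I = - \frac{35 \sqrt{\pi}}{16 a^{\frac{9}{2}}}$.

Setting $a = \frac{3}{2}$:
$$I = - \frac{35 \sqrt{6} \sqrt{\pi}}{243}.$$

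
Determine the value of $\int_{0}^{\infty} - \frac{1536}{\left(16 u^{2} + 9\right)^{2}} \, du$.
$- \frac{32 \pi}{9}$

Start from the standard arctangent integral
$$J(a) = \int_{0}^{\infty} - \frac{6}{a^{2} + u^{2}} \, du = - \frac{3 \pi}{a}.$$

Differentiating under the integral sign with respect to $a$,
$$\frac{dJ}{da} = \int_{0}^{\infty} \frac{12 a}{\left(a^{2} + u^{2}\right)^{2}} \, du = \frac{3 \pi}{a^{2}},$$
so $\int_{0}^{\infty} - \frac{6}{\left(a^{2} + u^{2}\right)^{2}} \, du = - \frac{3 \pi}{2 a^{3}}$.

Setting $a = \frac{3}{4}$:
$$I = - \frac{32 \pi}{9}.$$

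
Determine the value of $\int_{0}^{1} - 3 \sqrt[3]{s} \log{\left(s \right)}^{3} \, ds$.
$\frac{729}{128}$

Consider the simpler parametrised integral
$$J(a) = \int_{0}^{1} - 3 s^{a} \, ds = - \frac{3}{a + 1}.$$

Differentiating under the integral sign brings down a factor of $\ln s$:
$$\frac{dJ}{da} = \int_{0}^{1} - 3 s^{a} \log{\left(s \right)} \, ds = \frac{3}{\left(a + 1\right)^{2}}.$$

Repeating $3$ times in total — each differentiation brings down another $\ln s$ — gives
$$\frac{d^{3}J}{da^{3}} = \int_{0}^{1} - 3 s^{a} \log{\left(s \right)}^{3} \, ds = \frac{18}{\left(a + 1\right)^{4}},$$
and the integrand here is exactly the target integrand, so $I = \frac{18}{\left(a + 1\right)^{4}}$.

Setting $a = \frac{1}{3}$:
$$I = \frac{729}{128}.$$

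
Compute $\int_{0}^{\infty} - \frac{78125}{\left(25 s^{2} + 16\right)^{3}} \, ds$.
$- \frac{46875 \pi}{16384}$

Begin with the known result
$$J(a) = \int_{0}^{\infty} - \frac{5}{a^{2} + s^{2}} \, ds = - \frac{5 \pi}{2 a}.$$

Differentiating under the integral sign with respect to $a$,
$$\frac{dJ}{da} = \int_{0}^{\infty} \frac{10 a}{\left(a^{2} + s^{2}\right)^{2}} \, ds = \frac{5 \pi}{2 a^{2}},$$
so $\int_{0}^{\infty} - \frac{5}{\left(a^{2} + s^{2}\right)^{2}} \, ds = - \frac{5 \pi}{4 a^{3}}$.

Repeating — each differentiation of $1/(s^2+a^2)^j$ produces $-2ja/(s^2+a^2)^{j+1}$ — and dividing through by $-2ja$ at each step yields, after $2$ differentiations in total,
$$\int_{0}^{\infty} - \frac{5}{\left(a^{2} + s^{2}\right)^{3}} \, ds = - \frac{15 \pi}{16 a^{5}}.$$

Setting $a = \frac{4}{5}$:
$$I = - \frac{46875 \pi}{16384}.$$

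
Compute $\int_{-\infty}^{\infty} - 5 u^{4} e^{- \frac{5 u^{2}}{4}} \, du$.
$- \frac{24 \sqrt{5} \sqrt{\pi}}{25}$

Begin with the known integral
$$J(a) = \int_{-\infty}^{\infty} - 5 e^{- a u^{2}} \, du = - \frac{5 \sqrt{\pi}}{\sqrt{a}}.$$

Differentiating under the integral sign brings down a factor of $(-u^2)$:
$$\frac{dJ}{da} = \int_{-\infty}^{\infty} 5 u^{2} e^{- a u^{2}} \, du = \frac{5 \sqrt{\pi}}{2 a^{\frac{3}{2}}}.$$

Repeating twice in total — each differentiation brings down another $(-u^2)$ — gives
$$\frac{d^{2}J}{da^{2}} = \int_{-\infty}^{\infty} - 5 u^{4} e^{- a u^{2}} \, du = - \frac{15 \sqrt{\pi}}{4 a^{\frac{5}{2}}},$$
and the integrand here is exactly the target integrand, so $I = - \frac{15 \sqrt{\pi}}{4 a^{\frac{5}{2}}}$.

Setting $a = \frac{5}{4}$:
$$I = - \frac{24 \sqrt{5} \sqrt{\pi}}{25}.$$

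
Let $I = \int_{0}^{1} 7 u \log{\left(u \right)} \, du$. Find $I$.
$- \frac{7}{4}$

Consider the simpler parametrised integral
$$J(a) = \int_{0}^{1} 7 u^{a} \, du = \frac{7}{a + 1}.$$

Differentiating under the integral sign brings down a factor of $\ln u$:
$$\frac{dJ}{da} = \int_{0}^{1} 7 u^{a} \log{\left(u \right)} \, du = - \frac{7}{\left(a + 1\right)^{2}}.$$

The integral on the left is $I$, so $I = - \frac{7}{\left(a + 1\right)^{2}}$.

Setting $a = 1$:
$$I = - \frac{7}{4}.$$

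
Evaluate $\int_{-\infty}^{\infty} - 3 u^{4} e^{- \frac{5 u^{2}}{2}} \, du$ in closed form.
$- \frac{9 \sqrt{10} \sqrt{\pi}}{125}$

Begin with the known integral
$$J(a) = \int_{-\infty}^{\infty} - 3 e^{- a u^{2}} \, du = - \frac{3 \sqrt{\pi}}{\sqrt{a}}.$$

Differentiating under the integral sign brings down a factor of $(-u^2)$:
$$\frac{dJ}{da} = \int_{-\infty}^{\infty} 3 u^{2} e^{- a u^{2}} \, du = \frac{3 \sqrt{\pi}}{2 a^{\frac{3}{2}}}.$$

Repeating twice in total — each differentiation brings down another $(-u^2)$ — gives
$$\frac{d^{2}J}{da^{2}} = \int_{-\infty}^{\infty} - 3 u^{4} e^{- a u^{2}} \, du = - \frac{9 \sqrt{\pi}}{4 a^{\frac{5}{2}}},$$
and the integrand here is exactly the target integrand, so $I = - \frac{9 \sqrt{\pi}}{4 a^{\frac{5}{2}}}$.

Setting $a = \frac{5}{2}$:
$$I = - \frac{9 \sqrt{10} \sqrt{\pi}}{125}.$$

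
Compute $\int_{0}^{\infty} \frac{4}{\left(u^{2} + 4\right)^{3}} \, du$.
$\frac{3 \pi}{128}$

Begin with the known result
$$J(a) = \int_{0}^{\infty} \frac{4}{a^{2} + u^{2}} \, du = \frac{2 \pi}{a}.$$

Differentiating under the integral sign with respect to $a$,
$$\frac{dJ}{da} = \int_{0}^{\infty} - \frac{8 a}{\left(a^{2} + u^{2}\right)^{2}} \, du = - \frac{2 \pi}{a^{2}},$$
so $\int_{0}^{\infty} \frac{4}{\left(a^{2} + u^{2}\right)^{2}} \, du = \frac{\pi}{a^{3}}$.

Repeating — each differentiation of $1/(u^2+a^2)^j$ produces $-2ja/(u^2+a^2)^{j+1}$ — and dividing through by $-2ja$ at each step yields, after $2$ differentiations in total,
$$\int_{0}^{\infty} \frac{4}{\left(a^{2} + u^{2}\right)^{3}} \, du = \frac{3 \pi}{4 a^{5}}.$$

Setting $a = 2$:
$$I = \frac{3 \pi}{128}.$$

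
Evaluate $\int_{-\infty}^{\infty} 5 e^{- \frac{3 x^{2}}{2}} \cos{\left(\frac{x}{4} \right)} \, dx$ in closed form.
$\frac{5 \sqrt{6} \sqrt{\pi}}{3 e^{\frac{1}{96}}}$

Define $I(b) = \int_{-\infty}^{\infty} 5 e^{- \frac{3 x^{2}}{2}} \cos{\left(b x \right)} \, dx$.

Differentiating under the integral sign,
$$I'(b) = \int_{-\infty}^{\infty} - 5 x e^{- \frac{3 x^{2}}{2}} \sin{\left(b x \right)} \, dx.$$

Integrate $\int_{-\infty}^{\infty} x \sin(b x)\, e^{- \frac{3 x^{2}}{2}}\, dx$ by parts with $u = \sin(b x)$ and $dv = x\, e^{- \frac{3 x^{2}}{2}}\, dx$, giving $v = - \frac{e^{- \frac{3 x^{2}}{2}}}{3}$. The boundary term vanishes and
$$\int_{-\infty}^{\infty} x \sin(b x)\, e^{- \frac{3 x^{2}}{2}}\, dx = \frac{b}{3} \int_{-\infty}^{\infty} \cos(b x)\, e^{- \frac{3 x^{2}}{2}}\, dx,$$
so $I'(b) = - \frac{b}{3}\, I(b)$.

This is a separable first-order ODE; solving with the initial condition $I(0) = \int_{-\infty}^{\infty} 5 e^{- \frac{3 x^{2}}{2}}\,dx = \frac{5 \sqrt{6} \sqrt{\pi}}{3}$ gives
$$I(b) = \frac{5 \sqrt{6} \sqrt{\pi} e^{- \frac{b^{2}}{6}}}{3}.$$

Setting $b = \frac{1}{4}$:
$$I = \frac{5 \sqrt{6} \sqrt{\pi}}{3 e^{\frac{1}{96}}}.$$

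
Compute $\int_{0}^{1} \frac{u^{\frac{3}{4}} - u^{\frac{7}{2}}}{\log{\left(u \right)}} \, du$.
$- \log{\left(18 \right)} + \log{\left(7 \right)}$

Consider the one-parameter family: let $I(a) = \int_{0}^{1} \frac{u^{\frac{3}{4}} - u^{a}}{\log{\left(u \right)}} \, du$.

Since $\dfrac{\partial}{\partial a}\,u^{a} = u^{a} \ln u$, the $\ln u$ in the denominator cancels and
$$\frac{dI}{da} = \int_{0}^{1} -1 u^{a} \, du = -1 \left[\frac{u^{a+1}}{a+1}\right]_0^1 = - \frac{1}{a + 1}.$$

Integrating with respect to $a$ gives $I(a) = - \log{\left(\frac{4 a}{7} + \frac{4}{7} \right)} + C$.

At $a = \frac{3}{4}$ the integrand is identically $0$, so $I(\frac{3}{4}) = 0$. The closed form gives $0$, hence $C = 0$.

Setting $a = \frac{7}{2}$:
$$I = - \log{\left(18 \right)} + \log{\left(7 \right)}.$$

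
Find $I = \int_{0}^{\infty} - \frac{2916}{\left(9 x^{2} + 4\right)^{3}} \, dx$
$- \frac{729 \pi}{128}$

Start from the standard arctangent integral
$$J(a) = \int_{0}^{\infty} - \frac{4}{a^{2} + x^{2}} \, dx = - \frac{2 \pi}{a}.$$

Differentiating under the integral sign with respect to $a$,
$$\frac{dJ}{da} = \int_{0}^{\infty} \frac{8 a}{\left(a^{2} + x^{2}\right)^{2}} \, dx = \frac{2 \pi}{a^{2}},$$
so $\int_{0}^{\infty} - \frac{4}{\left(a^{2} + x^{2}\right)^{2}} \, dx = - \frac{\pi}{a^{3}}$.

Repeating — each differentiation of $1/(x^2+a^2)^j$ produces $-2ja/(x^2+a^2)^{j+1}$ — and dividing through by $-2ja$ at each step yields, after $2$ differentiations in total,
$$\int_{0}^{\infty} - \frac{4}{\left(a^{2} + x^{2}\right)^{3}} \, dx = - \frac{3 \pi}{4 a^{5}}.$$

Setting $a = \frac{2}{3}$:
$$I = - \frac{729 \pi}{128}.$$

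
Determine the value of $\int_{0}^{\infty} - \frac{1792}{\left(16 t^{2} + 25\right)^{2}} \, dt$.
$- \frac{112 \pi}{125}$

Start from the standard arctangent integral
$$J(a) = \int_{0}^{\infty} - \frac{7}{a^{2} + t^{2}} \, dt = - \frac{7 \pi}{2 a}.$$

Differentiating under the integral sign with respect to $a$,
$$\frac{dJ}{da} = \int_{0}^{\infty} \frac{14 a}{\left(a^{2} + t^{2}\right)^{2}} \, dt = \frac{7 \pi}{2 a^{2}},$$
so $\int_{0}^{\infty} - \frac{7}{\left(a^{2} + t^{2}\right)^{2}} \, dt = - \frac{7 \pi}{4 a^{3}}$.

Setting $a = \frac{5}{4}$:
$$I = - \frac{112 \pi}{125}.$$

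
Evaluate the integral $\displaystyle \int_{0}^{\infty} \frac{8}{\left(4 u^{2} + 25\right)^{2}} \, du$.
$\frac{\pi}{125}$

Recall the elementary integral
$$J(a) = \int_{0}^{\infty} \frac{1}{2 \left(a^{2} + u^{2}\right)} \, du = \frac{\pi}{4 a}.$$

Differentiating under the integral sign with respect to $a$,
$$\frac{dJ}{da} = \int_{0}^{\infty} - \frac{a}{\left(a^{2} + u^{2}\right)^{2}} \, du = - \frac{\pi}{4 a^{2}},$$
so $\int_{0}^{\infty} \frac{1}{2 \left(a^{2} + u^{2}\right)^{2}} \, du = \frac{\pi}{8 a^{3}}$.

Setting $a = \frac{5}{2}$:
$$I = \frac{\pi}{125}.$$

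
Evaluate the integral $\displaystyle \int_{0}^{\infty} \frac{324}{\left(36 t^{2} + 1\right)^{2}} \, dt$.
$\frac{27 \pi}{2}$

Begin with the known result
$$J(a) = \int_{0}^{\infty} \frac{1}{4 \left(a^{2} + t^{2}\right)} \, dt = \frac{\pi}{8 a}.$$

Differentiating under the integral sign with respect to $a$,
$$\frac{dJ}{da} = \int_{0}^{\infty} - \frac{a}{2 \left(a^{2} + t^{2}\right)^{2}} \, dt = - \frac{\pi}{8 a^{2}},$$
so $\int_{0}^{\infty} \frac{1}{4 \left(a^{2} + t^{2}\right)^{2}} \, dt = \frac{\pi}{16 a^{3}}$.

Setting $a = \frac{1}{6}$:
$$I = \frac{27 \pi}{2}.$$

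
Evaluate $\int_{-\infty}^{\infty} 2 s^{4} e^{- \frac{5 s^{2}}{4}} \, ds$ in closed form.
$\frac{48 \sqrt{5} \sqrt{\pi}}{125}$

Consider the simpler parametrised integral
$$J(a) = \int_{-\infty}^{\infty} 2 e^{- a s^{2}} \, ds = \frac{2 \sqrt{\pi}}{\sqrt{a}}.$$

Differentiating under the integral sign brings down a factor of $(-s^2)$:
$$\frac{dJ}{da} = \int_{-\infty}^{\infty} - 2 s^{2} e^{- a s^{2}} \, ds = - \frac{\sqrt{\pi}}{a^{\frac{3}{2}}}.$$

Repeating twice in total — each differentiation brings down another $(-s^2)$ — gives
$$\frac{d^{2}J}{da^{2}} = \int_{-\infty}^{\infty} 2 s^{4} e^{- a s^{2}} \, ds = \frac{3 \sqrt{\pi}}{2 a^{\frac{5}{2}}},$$
and the integrand here is exactly the target integrand, so $I = \frac{3 \sqrt{\pi}}{2 a^{\frac{5}{2}}}$.

Setting $a = \frac{5}{4}$:
$$I = \frac{48 \sqrt{5} \sqrt{\pi}}{125}.$$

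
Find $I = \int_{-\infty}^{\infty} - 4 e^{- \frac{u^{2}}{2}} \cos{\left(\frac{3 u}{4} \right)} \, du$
$- \frac{4 \sqrt{2} \sqrt{\pi}}{e^{\frac{9}{32}}}$

Let $b$ denote the cosine frequency and define $I(b) = \int_{-\infty}^{\infty} - 4 e^{- \frac{u^{2}}{2}} \cos{\left(b u \right)} \, du$.

Differentiating under the integral sign,
$$I'(b) = \int_{-\infty}^{\infty} 4 u e^{- \frac{u^{2}}{2}} \sin{\left(b u \right)} \, du.$$

Integrate $\int_{-\infty}^{\infty} u \sin(b u)\, e^{- \frac{u^{2}}{2}}\, du$ by parts with $w = \sin(b u)$ and $dv = u\, e^{- \frac{u^{2}}{2}}\, du$, giving $v = - e^{- \frac{u^{2}}{2}}$. The boundary term vanishes and
$$\int_{-\infty}^{\infty} u \sin(b u)\, e^{- \frac{u^{2}}{2}}\, du = b \int_{-\infty}^{\infty} \cos(b u)\, e^{- \frac{u^{2}}{2}}\, du,$$
so $I'(b) = - b\, I(b)$.

This is a separable first-order ODE; solving with the initial condition $I(0) = \int_{-\infty}^{\infty} - 4 e^{- \frac{u^{2}}{2}}\,du = - 4 \sqrt{2} \sqrt{\pi}$ gives
$$I(b) = - 4 \sqrt{2} \sqrt{\pi} e^{- \frac{b^{2}}{2}}.$$

Setting $b = \frac{3}{4}$:
$$I = - \frac{4 \sqrt{2} \sqrt{\pi}}{e^{\frac{9}{32}}}.$$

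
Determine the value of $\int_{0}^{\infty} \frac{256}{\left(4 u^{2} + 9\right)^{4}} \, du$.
$\frac{20 \pi}{2187}$

Begin with the known result
$$J(a) = \int_{0}^{\infty} \frac{1}{a^{2} + u^{2}} \, du = \frac{\pi}{2 a}.$$

Differentiating under the integral sign with respect to $a$,
$$\frac{dJ}{da} = \int_{0}^{\infty} - \frac{2 a}{\left(a^{2} + u^{2}\right)^{2}} \, du = - \frac{\pi}{2 a^{2}},$$
so $\int_{0}^{\infty} \frac{1}{\left(a^{2} + u^{2}\right)^{2}} \, du = \frac{\pi}{4 a^{3}}$.

Repeating — each differentiation of $1/(u^2+a^2)^j$ produces $-2ja/(u^2+a^2)^{j+1}$ — and dividing through by $-2ja$ at each step yields, after $3$ differentiations in total,
$$\int_{0}^{\infty} \frac{1}{\left(a^{2} + u^{2}\right)^{4}} \, du = \frac{5 \pi}{32 a^{7}}.$$

Setting $a = \frac{3}{2}$:
$$I = \frac{20 \pi}{2187}.$$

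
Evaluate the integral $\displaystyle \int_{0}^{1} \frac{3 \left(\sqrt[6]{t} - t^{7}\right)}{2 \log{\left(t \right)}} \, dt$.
$\log{\left(\frac{7 \sqrt{21}}{576} \right)}$

Consider the one-parameter family: let $I(a) = \int_{0}^{1} \frac{3 \left(- t^{7} + t^{a}\right)}{2 \log{\left(t \right)}} \, dt$.

Since $\dfrac{\partial}{\partial a}\,t^{a} = t^{a} \ln t$, the $\ln t$ in the denominator cancels and
$$\frac{dI}{da} = \int_{0}^{1} \frac{3}{2} t^{a} \, dt = \frac{3}{2} \left[\frac{t^{a+1}}{a+1}\right]_0^1 = \frac{3}{2 \left(a + 1\right)}.$$

Integrating with respect to $a$ gives $I(a) = \frac{3 \log{\left(a + 1 \right)}}{2} - \frac{9 \log{\left(2 \right)}}{2} + C$.

At $a = 7$ the integrand is identically $0$, so $I(7) = 0$. The closed form gives $0$, hence $C = 0$.

Setting $a = \frac{1}{6}$:
$$I = \log{\left(\frac{7 \sqrt{21}}{576} \right)}.$$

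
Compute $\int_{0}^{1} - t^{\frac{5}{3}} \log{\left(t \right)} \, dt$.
$\frac{9}{64}$

Start from the elementary integral
$$J(a) = \int_{0}^{1} - t^{a} \, dt = - \frac{1}{a + 1}.$$

Differentiating under the integral sign brings down a factor of $\ln t$:
$$\frac{dJ}{da} = \int_{0}^{1} - t^{a} \log{\left(t \right)} \, dt = \frac{1}{\left(a + 1\right)^{2}}.$$

The integral on the left is $I$, so $I = \frac{1}{\left(a + 1\right)^{2}}$.

Setting $a = \frac{5}{3}$:
$$I = \frac{9}{64}.$$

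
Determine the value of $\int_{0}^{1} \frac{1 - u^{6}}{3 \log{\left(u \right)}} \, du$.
$- \frac{\log{\left(7 \right)}}{3}$

Introduce a parameter $a$ in the exponent: let $I(a) = \int_{0}^{1} \frac{1 - u^{a}}{3 \log{\left(u \right)}} \, du$.

Since $\dfrac{\partial}{\partial a}\,u^{a} = u^{a} \ln u$, the $\ln u$ in the denominator cancels and
$$\frac{dI}{da} = \int_{0}^{1} - \frac{1}{3} u^{a} \, du = - \frac{1}{3} \left[\frac{u^{a+1}}{a+1}\right]_0^1 = - \frac{1}{3 a + 3}.$$

Integrating with respect to $a$ gives $I(a) = - \frac{\log{\left(a + 1 \right)}}{3} + C$.

At $a = 0$ the integrand is identically $0$, so $I(0) = 0$. The closed form gives $0$, hence $C = 0$.

Setting $a = 6$:
$$I = - \frac{\log{\left(7 \right)}}{3}.$$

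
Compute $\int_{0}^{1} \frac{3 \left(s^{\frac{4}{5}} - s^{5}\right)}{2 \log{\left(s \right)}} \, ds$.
$\log{\left(\frac{3 \sqrt{30}}{100} \right)}$

Consider the one-parameter family: let $I(a) = \int_{0}^{1} \frac{3 \left(- s^{5} + s^{a}\right)}{2 \log{\left(s \right)}} \, ds$.

Since $\dfrac{\partial}{\partial a}\,s^{a} = s^{a} \ln s$, the $\ln s$ in the denominator cancels and
$$\frac{dI}{da} = \int_{0}^{1} \frac{3}{2} s^{a} \, ds = \frac{3}{2} \left[\frac{s^{a+1}}{a+1}\right]_0^1 = \frac{3}{2 \left(a + 1\right)}.$$

Integrating with respect to $a$ gives $I(a) = \frac{3 \log{\left(a + 1 \right)}}{2} - \frac{3 \log{\left(6 \right)}}{2} + C$.

At $a = 5$ the integrand is identically $0$, so $I(5) = 0$. The closed form gives $0$, hence $C = 0$.

Setting $a = \frac{4}{5}$:
$$I = \log{\left(\frac{3 \sqrt{30}}{100} \right)}.$$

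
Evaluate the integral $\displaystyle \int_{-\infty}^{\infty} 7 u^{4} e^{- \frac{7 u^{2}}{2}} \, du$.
$\frac{3 \sqrt{14} \sqrt{\pi}}{49}$

Consider the simpler parametrised integral
$$J(a) = \int_{-\infty}^{\infty} 7 e^{- a u^{2}} \, du = \frac{7 \sqrt{\pi}}{\sqrt{a}}.$$

Differentiating under the integral sign brings down a factor of $(-u^2)$:
$$\frac{dJ}{da} = \int_{-\infty}^{\infty} - 7 u^{2} e^{- a u^{2}} \, du = - \frac{7 \sqrt{\pi}}{2 a^{\frac{3}{2}}}.$$

Repeating twice in total — each differentiation brings down another $(-u^2)$ — gives
$$\frac{d^{2}J}{da^{2}} = \int_{-\infty}^{\infty} 7 u^{4} e^{- a u^{2}} \, du = \frac{21 \sqrt{\pi}}{4 a^{\frac{5}{2}}},$$
and the integrand here is exactly the target integrand, so $I = \frac{21 \sqrt{\pi}}{4 a^{\frac{5}{2}}}$.

Setting $a = \frac{7}{2}$:
$$I = \frac{3 \sqrt{14} \sqrt{\pi}}{49}.$$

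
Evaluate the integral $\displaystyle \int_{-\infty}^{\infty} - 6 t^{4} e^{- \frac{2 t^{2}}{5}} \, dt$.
$- \frac{225 \sqrt{10} \sqrt{\pi}}{16}$

Begin with the known integral
$$J(a) = \int_{-\infty}^{\infty} - 6 e^{- a t^{2}} \, dt = - \frac{6 \sqrt{\pi}}{\sqrt{a}}.$$

Differentiating under the integral sign brings down a factor of $(-t^2)$:
$$\frac{dJ}{da} = \int_{-\infty}^{\infty} 6 t^{2} e^{- a t^{2}} \, dt = \frac{3 \sqrt{\pi}}{a^{\frac{3}{2}}}.$$

Repeating twice in total — each differentiation brings down another $(-t^2)$ — gives
$$\frac{d^{2}J}{da^{2}} = \int_{-\infty}^{\infty} - 6 t^{4} e^{- a t^{2}} \, dt = - \frac{9 \sqrt{\pi}}{2 a^{\frac{5}{2}}},$$
and the integrand here is exactly the target integrand, so $I = - \frac{9 \sqrt{\pi}}{2 a^{\frac{5}{2}}}$.

Setting $a = \frac{2}{5}$:
$$I = - \frac{225 \sqrt{10} \sqrt{\pi}}{16}.$$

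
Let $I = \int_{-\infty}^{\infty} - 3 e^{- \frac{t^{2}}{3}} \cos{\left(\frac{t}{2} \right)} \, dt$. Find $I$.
$- \frac{3 \sqrt{3} \sqrt{\pi}}{e^{\frac{3}{16}}}$

Define $I(b) = \int_{-\infty}^{\infty} - 3 e^{- \frac{t^{2}}{3}} \cos{\left(b t \right)} \, dt$.

Differentiating under the integral sign,
$$I'(b) = \int_{-\infty}^{\infty} 3 t e^{- \frac{t^{2}}{3}} \sin{\left(b t \right)} \, dt.$$

Integrate $\int_{-\infty}^{\infty} t \sin(b t)\, e^{- \frac{t^{2}}{3}}\, dt$ by parts with $u = \sin(b t)$ and $dv = t\, e^{- \frac{t^{2}}{3}}\, dt$, giving $v = - \frac{3 e^{- \frac{t^{2}}{3}}}{2}$. The boundary term vanishes and
$$\int_{-\infty}^{\infty} t \sin(b t)\, e^{- \frac{t^{2}}{3}}\, dt = \frac{3 b}{2} \int_{-\infty}^{\infty} \cos(b t)\, e^{- \frac{t^{2}}{3}}\, dt,$$
so $I'(b) = - \frac{3 b}{2}\, I(b)$.

This is a separable first-order ODE; solving with the initial condition $I(0) = \int_{-\infty}^{\infty} - 3 e^{- \frac{t^{2}}{3}}\,dt = - 3 \sqrt{3} \sqrt{\pi}$ gives
$$I(b) = - 3 \sqrt{3} \sqrt{\pi} e^{- \frac{3 b^{2}}{4}}.$$

Setting $b = \frac{1}{2}$:
$$I = - \frac{3 \sqrt{3} \sqrt{\pi}}{e^{\frac{3}{16}}}.$$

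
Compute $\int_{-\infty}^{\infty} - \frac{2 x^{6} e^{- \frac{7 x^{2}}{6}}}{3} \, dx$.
$- \frac{270 \sqrt{42} \sqrt{\pi}}{2401}$

Start from the elementary integral
$$J(a) = \int_{-\infty}^{\infty} - \frac{2 e^{- a x^{2}}}{3} \, dx = - \frac{2 \sqrt{\pi}}{3 \sqrt{a}}.$$

Differentiating under the integral sign brings down a factor of $(-x^2)$:
$$\frac{dJ}{da} = \int_{-\infty}^{\infty} \frac{2 x^{2} e^{- a x^{2}}}{3} \, dx = \frac{\sqrt{\pi}}{3 a^{\frac{3}{2}}}.$$

Repeating $3$ times in total — each differentiation brings down another $(-x^2)$ — gives
$$\frac{d^{3}J}{da^{3}} = \int_{-\infty}^{\infty} \frac{2 x^{6} e^{- a x^{2}}}{3} \, dx = \frac{5 \sqrt{\pi}}{4 a^{\frac{7}{2}}},$$
and the integrand here is $(-1)^{3}$ times the target integrand, so $I = (-1)^{3}\,\frac{d^{3}J}{da^{3}} = - \frac{5 \sqrt{\pi}}{4 a^{\frac{7}{2}}}$.

Setting $a = \frac{7}{6}$:
$$I = - \frac{270 \sqrt{42} \sqrt{\pi}}{2401}.$$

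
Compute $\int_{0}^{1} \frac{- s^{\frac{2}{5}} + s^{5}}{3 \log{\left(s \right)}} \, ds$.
$- \frac{\log{\left(7 \right)}}{3} + \frac{\log{\left(30 \right)}}{3}$

Introduce a parameter $a$ in the exponent: let $I(a) = \int_{0}^{1} \frac{s^{5} - s^{a}}{3 \log{\left(s \right)}} \, ds$.

Since $\dfrac{\partial}{\partial a}\,s^{a} = s^{a} \ln s$, the $\ln s$ in the denominator cancels and
$$\frac{dI}{da} = \int_{0}^{1} - \frac{1}{3} s^{a} \, ds = - \frac{1}{3} \left[\frac{s^{a+1}}{a+1}\right]_0^1 = - \frac{1}{3 a + 3}.$$

Integrating with respect to $a$ gives $I(a) = - \frac{\log{\left(a + 1 \right)}}{3} + \frac{\log{\left(6 \right)}}{3} + C$.

At $a = 5$ the integrand is identically $0$, so $I(5) = 0$. The closed form gives $0$, hence $C = 0$.

Setting $a = \frac{2}{5}$:
$$I = - \frac{\log{\left(7 \right)}}{3} + \frac{\log{\left(30 \right)}}{3}.$$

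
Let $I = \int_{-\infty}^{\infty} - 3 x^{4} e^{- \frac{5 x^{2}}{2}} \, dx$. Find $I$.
$- \frac{9 \sqrt{10} \sqrt{\pi}}{125}$

Consider the simpler parametrised integral
$$J(a) = \int_{-\infty}^{\infty} - 3 e^{- a x^{2}} \, dx = - \frac{3 \sqrt{\pi}}{\sqrt{a}}.$$

Differentiating under the integral sign brings down a factor of $(-x^2)$:
$$\frac{dJ}{da} = \int_{-\infty}^{\infty} 3 x^{2} e^{- a x^{2}} \, dx = \frac{3 \sqrt{\pi}}{2 a^{\frac{3}{2}}}.$$

Repeating twice in total — each differentiation brings down another $(-x^2)$ — gives
$$\frac{d^{2}J}{da^{2}} = \int_{-\infty}^{\infty} - 3 x^{4} e^{- a x^{2}} \, dx = - \frac{9 \sqrt{\pi}}{4 a^{\frac{5}{2}}},$$
and the integrand here is exactly the target integrand, so $I = - \frac{9 \sqrt{\pi}}{4 a^{\frac{5}{2}}}$.

Setting $a = \frac{5}{2}$:
$$I = - \frac{9 \sqrt{10} \sqrt{\pi}}{125}.$$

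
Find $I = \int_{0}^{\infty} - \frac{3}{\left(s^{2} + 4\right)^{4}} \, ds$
$- \frac{15 \pi}{4096}$

Recall the elementary integral
$$J(a) = \int_{0}^{\infty} - \frac{3}{a^{2} + s^{2}} \, ds = - \frac{3 \pi}{2 a}.$$

Differentiating under the integral sign with respect to $a$,
$$\frac{dJ}{da} = \int_{0}^{\infty} \frac{6 a}{\left(a^{2} + s^{2}\right)^{2}} \, ds = \frac{3 \pi}{2 a^{2}},$$
so $\int_{0}^{\infty} - \frac{3}{\left(a^{2} + s^{2}\right)^{2}} \, ds = - \frac{3 \pi}{4 a^{3}}$.

Repeating — each differentiation of $1/(s^2+a^2)^j$ produces $-2ja/(s^2+a^2)^{j+1}$ — and dividing through by $-2ja$ at each step yields, after $3$ differentiations in total,
$$\int_{0}^{\infty} - \frac{3}{\left(a^{2} + s^{2}\right)^{4}} \, ds = - \frac{15 \pi}{32 a^{7}}.$$

Setting $a = 2$:
$$I = - \frac{15 \pi}{4096}.$$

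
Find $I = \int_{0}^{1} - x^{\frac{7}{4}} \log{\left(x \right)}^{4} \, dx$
$- \frac{24576}{161051}$

Consider the simpler parametrised integral
$$J(a) = \int_{0}^{1} - x^{a} \, dx = - \frac{1}{a + 1}.$$

Differentiating under the integral sign brings down a factor of $\ln x$:
$$\frac{dJ}{da} = \int_{0}^{1} - x^{a} \log{\left(x \right)} \, dx = \frac{1}{\left(a + 1\right)^{2}}.$$

Repeating $4$ times in total — each differentiation brings down another $\ln x$ — gives
$$\frac{d^{4}J}{da^{4}} = \int_{0}^{1} - x^{a} \log{\left(x \right)}^{4} \, dx = - \frac{24}{\left(a + 1\right)^{5}},$$
and the integrand here is exactly the target integrand, so $I = - \frac{24}{\left(a + 1\right)^{5}}$.

Setting $a = \frac{7}{4}$:
$$I = - \frac{24576}{161051}.$$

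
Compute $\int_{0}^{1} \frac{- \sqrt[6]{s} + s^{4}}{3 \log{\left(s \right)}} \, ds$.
$- \frac{\log{\left(7 \right)}}{3} + \frac{\log{\left(30 \right)}}{3}$

Introduce a parameter $a$ in the exponent: let $I(a) = \int_{0}^{1} \frac{s^{4} - s^{a}}{3 \log{\left(s \right)}} \, ds$.

Since $\dfrac{\partial}{\partial a}\,s^{a} = s^{a} \ln s$, the $\ln s$ in the denominator cancels and
$$\frac{dI}{da} = \int_{0}^{1} - \frac{1}{3} s^{a} \, ds = - \frac{1}{3} \left[\frac{s^{a+1}}{a+1}\right]_0^1 = - \frac{1}{3 a + 3}.$$

Integrating with respect to $a$ gives $I(a) = - \frac{\log{\left(a + 1 \right)}}{3} + \frac{\log{\left(5 \right)}}{3} + C$.

At $a = 4$ the integrand is identically $0$, so $I(4) = 0$. The closed form gives $0$, hence $C = 0$.

Setting $a = \frac{1}{6}$:
$$I = - \frac{\log{\left(7 \right)}}{3} + \frac{\log{\left(30 \right)}}{3}.$$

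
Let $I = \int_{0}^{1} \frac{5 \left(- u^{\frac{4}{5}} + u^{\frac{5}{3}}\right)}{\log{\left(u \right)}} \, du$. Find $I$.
$\log{\left(\frac{102400000}{14348907} \right)}$

Introduce a parameter $a$ in the exponent: let $I(a) = \int_{0}^{1} \frac{5 \left(- u^{\frac{4}{5}} + u^{a}\right)}{\log{\left(u \right)}} \, du$.

Since $\dfrac{\partial}{\partial a}\,u^{a} = u^{a} \ln u$, the $\ln u$ in the denominator cancels and
$$\frac{dI}{da} = \int_{0}^{1} 5 u^{a} \, du = 5 \left[\frac{u^{a+1}}{a+1}\right]_0^1 = \frac{5}{a + 1}.$$

Integrating with respect to $a$ gives $I(a) = \log{\left(\frac{3125 \left(a + 1\right)^{5}}{59049} \right)} + C$.

At $a = \frac{4}{5}$ the integrand is identically $0$, so $I(\frac{4}{5}) = 0$. The closed form gives $0$, hence $C = 0$.

Setting $a = \frac{5}{3}$:
$$I = \log{\left(\frac{102400000}{14348907} \right)}.$$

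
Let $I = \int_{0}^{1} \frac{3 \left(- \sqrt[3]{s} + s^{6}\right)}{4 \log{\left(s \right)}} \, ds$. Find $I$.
$- \frac{3 \log{\left(2 \right)}}{2} + \frac{3 \log{\left(21 \right)}}{4}$

Introduce a parameter $a$ in the exponent: let $I(a) = \int_{0}^{1} \frac{3 \left(- \sqrt[3]{s} + s^{a}\right)}{4 \log{\left(s \right)}} \, ds$.

Since $\dfrac{\partial}{\partial a}\,s^{a} = s^{a} \ln s$, the $\ln s$ in the denominator cancels and
$$\frac{dI}{da} = \int_{0}^{1} \frac{3}{4} s^{a} \, ds = \frac{3}{4} \left[\frac{s^{a+1}}{a+1}\right]_0^1 = \frac{3}{4 \left(a + 1\right)}.$$

Integrating with respect to $a$ gives $I(a) = \log{\left(\frac{\sqrt{2} \cdot 3^{\frac{3}{4}} \left(a + 1\right)^{\frac{3}{4}}}{4} \right)} + C$.

At $a = \frac{1}{3}$ the integrand is identically $0$, so $I(\frac{1}{3}) = 0$. The closed form gives $0$, hence $C = 0$.

Setting $a = 6$:
$$I = - \frac{3 \log{\left(2 \right)}}{2} + \frac{3 \log{\left(21 \right)}}{4}.$$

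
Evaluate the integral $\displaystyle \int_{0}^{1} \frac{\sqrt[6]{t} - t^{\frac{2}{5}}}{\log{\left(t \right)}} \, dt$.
$- \log{\left(6 \right)} + \log{\left(5 \right)}$

Introduce a parameter $a$ in the exponent: let $I(a) = \int_{0}^{1} \frac{\sqrt[6]{t} - t^{a}}{\log{\left(t \right)}} \, dt$.

Since $\dfrac{\partial}{\partial a}\,t^{a} = t^{a} \ln t$, the $\ln t$ in the denominator cancels and
$$\frac{dI}{da} = \int_{0}^{1} -1 t^{a} \, dt = -1 \left[\frac{t^{a+1}}{a+1}\right]_0^1 = - \frac{1}{a + 1}.$$

Integrating with respect to $a$ gives $I(a) = - \log{\left(\frac{6 a}{7} + \frac{6}{7} \right)} + C$.

At $a = \frac{1}{6}$ the integrand is identically $0$, so $I(\frac{1}{6}) = 0$. The closed form gives $0$, hence $C = 0$.

Setting $a = \frac{2}{5}$:
$$I = - \log{\left(6 \right)} + \log{\left(5 \right)}.$$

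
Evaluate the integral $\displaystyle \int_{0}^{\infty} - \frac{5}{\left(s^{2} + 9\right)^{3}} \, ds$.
$- \frac{5 \pi}{1296}$

Start from the standard arctangent integral
$$J(a) = \int_{0}^{\infty} - \frac{5}{a^{2} + s^{2}} \, ds = - \frac{5 \pi}{2 a}.$$

Differentiating under the integral sign with respect to $a$,
$$\frac{dJ}{da} = \int_{0}^{\infty} \frac{10 a}{\left(a^{2} + s^{2}\right)^{2}} \, ds = \frac{5 \pi}{2 a^{2}},$$
so $\int_{0}^{\infty} - \frac{5}{\left(a^{2} + s^{2}\right)^{2}} \, ds = - \frac{5 \pi}{4 a^{3}}$.

Repeating — each differentiation of $1/(s^2+a^2)^j$ produces $-2ja/(s^2+a^2)^{j+1}$ — and dividing through by $-2ja$ at each step yields, after $2$ differentiations in total,
$$\int_{0}^{\infty} - \frac{5}{\left(a^{2} + s^{2}\right)^{3}} \, ds = - \frac{15 \pi}{16 a^{5}}.$$

Setting $a = 3$:
$$I = - \frac{5 \pi}{1296}.$$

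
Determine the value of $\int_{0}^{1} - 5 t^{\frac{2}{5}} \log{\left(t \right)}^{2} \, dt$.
$- \frac{1250}{343}$

Consider the simpler parametrised integral
$$J(a) = \int_{0}^{1} - 5 t^{a} \, dt = - \frac{5}{a + 1}.$$

Differentiating under the integral sign brings down a factor of $\ln t$:
$$\frac{dJ}{da} = \int_{0}^{1} - 5 t^{a} \log{\left(t \right)} \, dt = \frac{5}{\left(a + 1\right)^{2}}.$$

Repeating twice in total — each differentiation brings down another $\ln t$ — gives
$$\frac{d^{2}J}{da^{2}} = \int_{0}^{1} - 5 t^{a} \log{\left(t \right)}^{2} \, dt = - \frac{10}{\left(a + 1\right)^{3}},$$
and the integrand here is exactly the target integrand, so $I = - \frac{10}{\left(a + 1\right)^{3}}$.

Setting $a = \frac{2}{5}$:
$$I = - \frac{1250}{343}.$$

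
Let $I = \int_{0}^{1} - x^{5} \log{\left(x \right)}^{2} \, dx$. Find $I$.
$- \frac{1}{108}$

Start from the elementary integral
$$J(a) = \int_{0}^{1} - x^{a} \, dx = - \frac{1}{a + 1}.$$

Differentiating under the integral sign brings down a factor of $\ln x$:
$$\frac{dJ}{da} = \int_{0}^{1} - x^{a} \log{\left(x \right)} \, dx = \frac{1}{\left(a + 1\right)^{2}}.$$

Repeating twice in total — each differentiation brings down another $\ln x$ — gives
$$\frac{d^{2}J}{da^{2}} = \int_{0}^{1} - x^{a} \log{\left(x \right)}^{2} \, dx = - \frac{2}{\left(a + 1\right)^{3}},$$
and the integrand here is exactly the target integrand, so $I = - \frac{2}{\left(a + 1\right)^{3}}$.

Setting $a = 5$:
$$I = - \frac{1}{108}.$$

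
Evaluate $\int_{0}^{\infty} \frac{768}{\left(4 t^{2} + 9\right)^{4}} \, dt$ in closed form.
$\frac{20 \pi}{729}$

Start from the standard arctangent integral
$$J(a) = \int_{0}^{\infty} \frac{3}{a^{2} + t^{2}} \, dt = \frac{3 \pi}{2 a}.$$

Differentiating under the integral sign with respect to $a$,
$$\frac{dJ}{da} = \int_{0}^{\infty} - \frac{6 a}{\left(a^{2} + t^{2}\right)^{2}} \, dt = - \frac{3 \pi}{2 a^{2}},$$
so $\int_{0}^{\infty} \frac{3}{\left(a^{2} + t^{2}\right)^{2}} \, dt = \frac{3 \pi}{4 a^{3}}$.

Repeating — each differentiation of $1/(t^2+a^2)^j$ produces $-2ja/(t^2+a^2)^{j+1}$ — and dividing through by $-2ja$ at each step yields, after $3$ differentiations in total,
$$\int_{0}^{\infty} \frac{3}{\left(a^{2} + t^{2}\right)^{4}} \, dt = \frac{15 \pi}{32 a^{7}}.$$

Setting $a = \frac{3}{2}$:
$$I = \frac{20 \pi}{729}.$$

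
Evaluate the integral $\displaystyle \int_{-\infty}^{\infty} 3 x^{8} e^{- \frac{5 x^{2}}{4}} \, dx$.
$\frac{2016 \sqrt{5} \sqrt{\pi}}{625}$

Start from the elementary integral
$$J(a) = \int_{-\infty}^{\infty} 3 e^{- a x^{2}} \, dx = \frac{3 \sqrt{\pi}}{\sqrt{a}}.$$

Differentiating under the integral sign brings down a factor of $(-x^2)$:
$$\frac{dJ}{da} = \int_{-\infty}^{\infty} - 3 x^{2} e^{- a x^{2}} \, dx = - \frac{3 \sqrt{\pi}}{2 a^{\frac{3}{2}}}.$$

Repeating $4$ times in total — each differentiation brings down another $(-x^2)$ — gives
$$\frac{d^{4}J}{da^{4}} = \int_{-\infty}^{\infty} 3 x^{8} e^{- a x^{2}} \, dx = \frac{315 \sqrt{\pi}}{16 a^{\frac{9}{2}}},$$
and the integrand here is exactly the target integrand, so $I = \frac{315 \sqrt{\pi}}{16 a^{\frac{9}{2}}}$.

Setting $a = \frac{5}{4}$:
$$I = \frac{2016 \sqrt{5} \sqrt{\pi}}{625}.$$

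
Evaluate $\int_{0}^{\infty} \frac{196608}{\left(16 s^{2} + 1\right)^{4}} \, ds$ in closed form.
$7680 \pi$

Begin with the known result
$$J(a) = \int_{0}^{\infty} \frac{3}{a^{2} + s^{2}} \, ds = \frac{3 \pi}{2 a}.$$

Differentiating under the integral sign with respect to $a$,
$$\frac{dJ}{da} = \int_{0}^{\infty} - \frac{6 a}{\left(a^{2} + s^{2}\right)^{2}} \, ds = - \frac{3 \pi}{2 a^{2}},$$
so $\int_{0}^{\infty} \frac{3}{\left(a^{2} + s^{2}\right)^{2}} \, ds = \frac{3 \pi}{4 a^{3}}$.

Repeating — each differentiation of $1/(s^2+a^2)^j$ produces $-2ja/(s^2+a^2)^{j+1}$ — and dividing through by $-2ja$ at each step yields, after $3$ differentiations in total,
$$\int_{0}^{\infty} \frac{3}{\left(a^{2} + s^{2}\right)^{4}} \, ds = \frac{15 \pi}{32 a^{7}}.$$

Setting $a = \frac{1}{4}$:
$$I = 7680 \pi.$$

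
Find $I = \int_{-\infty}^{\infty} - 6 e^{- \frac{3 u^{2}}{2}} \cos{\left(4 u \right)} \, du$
$- \frac{2 \sqrt{6} \sqrt{\pi}}{e^{\frac{8}{3}}}$

Treat the cosine frequency as a parameter and define $I(b) = \int_{-\infty}^{\infty} - 6 e^{- \frac{3 u^{2}}{2}} \cos{\left(b u \right)} \, du$.

Differentiating under the integral sign,
$$I'(b) = \int_{-\infty}^{\infty} 6 u e^{- \frac{3 u^{2}}{2}} \sin{\left(b u \right)} \, du.$$

Integrate $\int_{-\infty}^{\infty} u \sin(b u)\, e^{- \frac{3 u^{2}}{2}}\, du$ by parts with $w = \sin(b u)$ and $dv = u\, e^{- \frac{3 u^{2}}{2}}\, du$, giving $v = - \frac{e^{- \frac{3 u^{2}}{2}}}{3}$. The boundary term vanishes and
$$\int_{-\infty}^{\infty} u \sin(b u)\, e^{- \frac{3 u^{2}}{2}}\, du = \frac{b}{3} \int_{-\infty}^{\infty} \cos(b u)\, e^{- \frac{3 u^{2}}{2}}\, du,$$
so $I'(b) = - \frac{b}{3}\, I(b)$.

This is a separable first-order ODE; solving with the initial condition $I(0) = \int_{-\infty}^{\infty} - 6 e^{- \frac{3 u^{2}}{2}}\,du = - 2 \sqrt{6} \sqrt{\pi}$ gives
$$I(b) = - 2 \sqrt{6} \sqrt{\pi} e^{- \frac{b^{2}}{6}}.$$

Setting $b = 4$:
$$I = - \frac{2 \sqrt{6} \sqrt{\pi}}{e^{\frac{8}{3}}}.$$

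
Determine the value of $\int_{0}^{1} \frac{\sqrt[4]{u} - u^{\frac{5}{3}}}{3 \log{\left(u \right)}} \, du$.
$\log{\left(\frac{\sqrt[3]{30}}{4} \right)}$

Replace the exponent $\frac{1}{4}$ by a parameter $a$: let $I(a) = \int_{0}^{1} \frac{- u^{\frac{5}{3}} + u^{a}}{3 \log{\left(u \right)}} \, du$.

Since $\dfrac{\partial}{\partial a}\,u^{a} = u^{a} \ln u$, the $\ln u$ in the denominator cancels and
$$\frac{dI}{da} = \int_{0}^{1} \frac{1}{3} u^{a} \, du = \frac{1}{3} \left[\frac{u^{a+1}}{a+1}\right]_0^1 = \frac{1}{3 \left(a + 1\right)}.$$

Integrating with respect to $a$ gives $I(a) = \frac{\log{\left(a + 1 \right)}}{3} - \log{\left(2 \right)} + \frac{\log{\left(3 \right)}}{3} + C$.

At $a = \frac{5}{3}$ the integrand is identically $0$, so $I(\frac{5}{3}) = 0$. The closed form gives $0$, hence $C = 0$.

Setting $a = \frac{1}{4}$:
$$I = \log{\left(\frac{\sqrt[3]{30}}{4} \right)}.$$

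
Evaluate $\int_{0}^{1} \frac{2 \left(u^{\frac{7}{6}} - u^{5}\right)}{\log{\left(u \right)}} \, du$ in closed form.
$\log{\left(\frac{169}{1296} \right)}$

Introduce a parameter $a$ in the exponent: let $I(a) = \int_{0}^{1} \frac{2 \left(- u^{5} + u^{a}\right)}{\log{\left(u \right)}} \, du$.

Since $\dfrac{\partial}{\partial a}\,u^{a} = u^{a} \ln u$, the $\ln u$ in the denominator cancels and
$$\frac{dI}{da} = \int_{0}^{1} 2 u^{a} \, du = 2 \left[\frac{u^{a+1}}{a+1}\right]_0^1 = \frac{2}{a + 1}.$$

Integrating with respect to $a$ gives $I(a) = \log{\left(\frac{\left(a + 1\right)^{2}}{36} \right)} + C$.

At $a = 5$ the integrand is identically $0$, so $I(5) = 0$. The closed form gives $0$, hence $C = 0$.

Setting $a = \frac{7}{6}$:
$$I = \log{\left(\frac{169}{1296} \right)}.$$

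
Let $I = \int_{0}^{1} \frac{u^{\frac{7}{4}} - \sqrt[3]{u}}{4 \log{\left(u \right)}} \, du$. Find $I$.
$\log{\left(\frac{\sqrt[4]{33}}{2} \right)}$

Replace the exponent $\frac{7}{4}$ by a parameter $a$: let $I(a) = \int_{0}^{1} \frac{- \sqrt[3]{u} + u^{a}}{4 \log{\left(u \right)}} \, du$.

Since $\dfrac{\partial}{\partial a}\,u^{a} = u^{a} \ln u$, the $\ln u$ in the denominator cancels and
$$\frac{dI}{da} = \int_{0}^{1} \frac{1}{4} u^{a} \, du = \frac{1}{4} \left[\frac{u^{a+1}}{a+1}\right]_0^1 = \frac{1}{4 \left(a + 1\right)}.$$

Integrating with respect to $a$ gives $I(a) = \frac{\log{\left(a + 1 \right)}}{4} - \frac{\log{\left(2 \right)}}{2} + \frac{\log{\left(3 \right)}}{4} + C$.

At $a = \frac{1}{3}$ the integrand is identically $0$, so $I(\frac{1}{3}) = 0$. The closed form gives $0$, hence $C = 0$.

Setting $a = \frac{7}{4}$:
$$I = \log{\left(\frac{\sqrt[4]{33}}{2} \right)}.$$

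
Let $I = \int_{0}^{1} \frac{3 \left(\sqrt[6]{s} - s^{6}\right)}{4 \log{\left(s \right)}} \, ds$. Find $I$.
$- \frac{3 \log{\left(6 \right)}}{4}$

Consider the one-parameter family: let $I(a) = \int_{0}^{1} \frac{3 \left(\sqrt[6]{s} - s^{a}\right)}{4 \log{\left(s \right)}} \, ds$.

Since $\dfrac{\partial}{\partial a}\,s^{a} = s^{a} \ln s$, the $\ln s$ in the denominator cancels and
$$\frac{dI}{da} = \int_{0}^{1} - \frac{3}{4} s^{a} \, ds = - \frac{3}{4} \left[\frac{s^{a+1}}{a+1}\right]_0^1 = - \frac{3}{4 a + 4}.$$

Integrating with respect to $a$ gives $I(a) = - \frac{3 \log{\left(a + 1 \right)}}{4} - \frac{3 \log{\left(6 \right)}}{4} + \frac{3 \log{\left(7 \right)}}{4} + C$.

At $a = \frac{1}{6}$ the integrand is identically $0$, so $I(\frac{1}{6}) = 0$. The closed form gives $0$, hence $C = 0$.

Setting $a = 6$:
$$I = - \frac{3 \log{\left(6 \right)}}{4}.$$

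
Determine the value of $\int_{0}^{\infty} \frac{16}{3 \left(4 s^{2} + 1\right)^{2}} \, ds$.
$\frac{2 \pi}{3}$

Start from the standard arctangent integral
$$J(a) = \int_{0}^{\infty} \frac{1}{3 \left(a^{2} + s^{2}\right)} \, ds = \frac{\pi}{6 a}.$$

Differentiating under the integral sign with respect to $a$,
$$\frac{dJ}{da} = \int_{0}^{\infty} - \frac{2 a}{3 \left(a^{2} + s^{2}\right)^{2}} \, ds = - \frac{\pi}{6 a^{2}},$$
so $\int_{0}^{\infty} \frac{1}{3 \left(a^{2} + s^{2}\right)^{2}} \, ds = \frac{\pi}{12 a^{3}}$.

Setting $a = \frac{1}{2}$:
$$I = \frac{2 \pi}{3}.$$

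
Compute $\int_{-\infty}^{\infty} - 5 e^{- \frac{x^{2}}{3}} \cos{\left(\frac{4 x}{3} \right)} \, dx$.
$- \frac{5 \sqrt{3} \sqrt{\pi}}{e^{\frac{4}{3}}}$

Let $b$ denote the cosine frequency and define $I(b) = \int_{-\infty}^{\infty} - 5 e^{- \frac{x^{2}}{3}} \cos{\left(b x \right)} \, dx$.

Differentiating under the integral sign,
$$I'(b) = \int_{-\infty}^{\infty} 5 x e^{- \frac{x^{2}}{3}} \sin{\left(b x \right)} \, dx.$$

Integrate $\int_{-\infty}^{\infty} x \sin(b x)\, e^{- \frac{x^{2}}{3}}\, dx$ by parts with $u = \sin(b x)$ and $dv = x\, e^{- \frac{x^{2}}{3}}\, dx$, giving $v = - \frac{3 e^{- \frac{x^{2}}{3}}}{2}$. The boundary term vanishes and
$$\int_{-\infty}^{\infty} x \sin(b x)\, e^{- \frac{x^{2}}{3}}\, dx = \frac{3 b}{2} \int_{-\infty}^{\infty} \cos(b x)\, e^{- \frac{x^{2}}{3}}\, dx,$$
so $I'(b) = - \frac{3 b}{2}\, I(b)$.

This is a separable first-order ODE; solving with the initial condition $I(0) = \int_{-\infty}^{\infty} - 5 e^{- \frac{x^{2}}{3}}\,dx = - 5 \sqrt{3} \sqrt{\pi}$ gives
$$I(b) = - 5 \sqrt{3} \sqrt{\pi} e^{- \frac{3 b^{2}}{4}}.$$

Setting $b = \frac{4}{3}$:
$$I = - \frac{5 \sqrt{3} \sqrt{\pi}}{e^{\frac{4}{3}}}.$$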